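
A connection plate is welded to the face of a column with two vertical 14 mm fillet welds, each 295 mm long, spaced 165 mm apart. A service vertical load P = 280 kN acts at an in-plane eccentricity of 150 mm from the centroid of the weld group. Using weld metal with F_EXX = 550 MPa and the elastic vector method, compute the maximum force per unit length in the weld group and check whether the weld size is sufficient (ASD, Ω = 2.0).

Total weld length L_w = 590 mm. Treat welds as unit-width lines.
Polar moment about centroid: J = 2[d³/12 + d(b/2)²] = 2[295³/12 + 295×82.5²] = 8294000 mm³.
Direct shear f_v = P/L_w = 280×10³ / 590 = 474.6 N/mm (vertical).
Torsion M = P·e = 280×10³ × 150 = 42000000 N·mm.
Critical point at (x, y) = (82.5, 147.5) from centroid. f_tx = M·y/J = 746.9 N/mm; f_ty = M·x/J = 417.8 N/mm.
Resultant f_max = √[f_tx² + (f_v + f_ty)²] = √[746.9² + (474.6 + 417.8)²] = 1164 N/mm.
Capacity per unit length: r_n/Ω = (1/2.0) × 0.6 × 550 × (0.707 × 14) = 1633 N/mm.
1164 ≤ 1633 → adequate.

f_max ≈ 1160 N/mm; adequate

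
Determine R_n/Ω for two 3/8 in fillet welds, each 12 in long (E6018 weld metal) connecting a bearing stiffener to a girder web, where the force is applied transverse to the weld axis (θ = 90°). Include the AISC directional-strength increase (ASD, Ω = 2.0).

R_n/Ω ≈ 172 kip

E60XX → F_EXX = 60 ksi.
t_e = 0.707 × 0.375 = 0.2651 in; A_we = 0.2651 × 24 = 6.363 in².
Directional factor: 1.0 + 0.5 sin^1.5(90°) = 1.5.
F_nw = 0.6 × 60 × 1.5 = 54 ksi.
R_n/Ω = (54 × 6.363) / 2.0 = 171.8 kip.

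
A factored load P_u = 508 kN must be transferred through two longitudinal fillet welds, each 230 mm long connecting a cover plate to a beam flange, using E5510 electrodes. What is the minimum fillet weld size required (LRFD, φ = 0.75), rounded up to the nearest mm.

E55XX → F_EXX = 550 MPa.
Total weld length L = 460 mm.
Required throat t_e = P_u / (φ × 0.6 F_EXX × L) = 508 / (0.75 × 0.6 × 550 × 460 × 10⁻³) = 4.462 mm.
Required leg w = t_e / 0.707 = 6.311 mm → use 7 mm.

w = 7 mm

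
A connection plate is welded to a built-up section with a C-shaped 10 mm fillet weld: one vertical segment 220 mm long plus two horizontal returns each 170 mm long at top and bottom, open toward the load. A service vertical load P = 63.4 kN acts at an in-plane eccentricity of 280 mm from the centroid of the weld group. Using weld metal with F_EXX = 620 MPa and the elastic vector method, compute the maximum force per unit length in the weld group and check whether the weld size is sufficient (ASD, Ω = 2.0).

f_max ≈ 512 N/mm; adequate

Total weld length L_w = 560 mm. Treat welds as unit-width lines.
Centroid: x̄ = 2×170×85 / 560 = 51.61 mm from the vertical weld.
Polar moment about centroid: J = I_x + I_y = [220³/12 + 2×170×110²] + [220×51.61² + 2(170³/12 + 170×33.39²)] = 6785000 mm³.
Direct shear f_v = P/L_w = 63.4×10³ / 560 = 113.2 N/mm (vertical).
Torsion M = P·e = 63.4×10³ × 280 = 17752000 N·mm.
Critical point at (x, y) = (118.4, 110) from centroid. f_tx = M·y/J = 287.8 N/mm; f_ty = M·x/J = 309.7 N/mm.
Resultant f_max = √[f_tx² + (f_v + f_ty)²] = √[287.8² + (113.2 + 309.7)²] = 511.6 N/mm.
Capacity per unit length: r_n/Ω = (1/2.0) × 0.6 × 620 × (0.707 × 10) = 1315 N/mm.
511.6 ≤ 1315 → adequate.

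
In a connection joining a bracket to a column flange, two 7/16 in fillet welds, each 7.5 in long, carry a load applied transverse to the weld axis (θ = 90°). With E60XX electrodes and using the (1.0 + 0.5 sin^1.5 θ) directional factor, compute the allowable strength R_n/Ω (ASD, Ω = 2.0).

E60XX → F_EXX = 60 ksi.
t_e = 0.707 × 0.4375 = 0.3093 in; A_we = 0.3093 × 15 = 4.64 in².
Directional factor: 1.0 + 0.5 sin^1.5(90°) = 1.5.
F_nw = 0.6 × 60 × 1.5 = 54 ksi.
R_n/Ω = (54 × 4.64) / 2.0 = 125.3 kip.

R_n/Ω ≈ 125 kip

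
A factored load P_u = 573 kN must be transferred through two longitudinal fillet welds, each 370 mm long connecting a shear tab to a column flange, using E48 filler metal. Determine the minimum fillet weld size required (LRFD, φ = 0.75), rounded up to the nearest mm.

w = 6 mm

E48XX → F_EXX = 480 MPa.
Total weld length L = 740 mm.
Required throat t_e = P_u / (φ × 0.6 F_EXX × L) = 573 / (0.75 × 0.6 × 480 × 740 × 10⁻³) = 3.585 mm.
Required leg w = t_e / 0.707 = 5.07 mm → use 6 mm.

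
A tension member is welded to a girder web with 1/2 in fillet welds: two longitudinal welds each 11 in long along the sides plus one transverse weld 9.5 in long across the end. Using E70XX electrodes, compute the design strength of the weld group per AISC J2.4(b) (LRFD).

E70XX → F_EXX = 70 ksi.
t_e = 0.707 × 0.5 = 0.3535 in.
R_nwl = 0.6 × 70 × 0.3535 × 22 = 326.6 kips (longitudinal, 2 welds).
R_nwt = 0.6 × 70 × 0.3535 × 9.5 = 141 kips (transverse, base value).
(i) R_nwl + R_nwt = 467.7 kips; (ii) 0.85 R_nwl + 1.5 R_nwt = 489.2 kips.
R_n = max = 489.2 kips [governs: (ii)]; φR_n = 366.9 kips.

φR_n ≈ 367 kips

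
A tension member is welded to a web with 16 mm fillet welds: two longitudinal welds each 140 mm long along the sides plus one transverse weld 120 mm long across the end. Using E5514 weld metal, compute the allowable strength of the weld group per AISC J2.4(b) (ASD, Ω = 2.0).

E55XX → F_EXX = 550 MPa.
t_e = 0.707 × 16 = 11.31 mm.
R_nwl = 0.6 × 550 × 11.31 × 280 × 10⁻³ = 1045 kN (longitudinal, 2 welds).
R_nwt = 0.6 × 550 × 11.31 × 120 × 10⁻³ = 448 kN (transverse, base value).
(i) R_nwl + R_nwt = 1493 kN; (ii) 0.85 R_nwl + 1.5 R_nwt = 1560 kN.
R_n = max = 1560 kN [governs: (ii)]; R_n/Ω = 780.2 kN.

R_n/Ω ≈ 780 kN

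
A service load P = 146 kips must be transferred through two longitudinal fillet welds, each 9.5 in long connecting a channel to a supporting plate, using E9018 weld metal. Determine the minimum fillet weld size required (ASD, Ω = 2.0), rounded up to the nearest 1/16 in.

E90XX → F_EXX = 90 ksi.
Total weld length L = 19 in.
Required throat t_e = P × Ω / (0.6 F_EXX × L) = 146 × 2.0 / (0.6 × 90 × 19) = 0.2846 in.
Required leg w = t_e / 0.707 = 0.4025 in → use 7/16 in.

w = 7/16 in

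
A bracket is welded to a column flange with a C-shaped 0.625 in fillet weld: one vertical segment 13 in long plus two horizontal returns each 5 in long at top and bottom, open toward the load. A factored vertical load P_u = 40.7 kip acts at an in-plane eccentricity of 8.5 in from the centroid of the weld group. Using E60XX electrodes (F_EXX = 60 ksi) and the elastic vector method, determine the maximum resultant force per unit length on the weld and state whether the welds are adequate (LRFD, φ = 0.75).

f_max ≈ 5.11 kip/in; adequate

Total weld length L_w = 23 in. Treat welds as unit-width lines.
Centroid: x̄ = 2×5×2.5 / 23 = 1.087 in from the vertical weld.
Polar moment about centroid: J = I_x + I_y = [13³/12 + 2×5×6.5²] + [13×1.087² + 2(5³/12 + 5×1.413²)] = 661.7 in³.
Direct shear f_v = P/L_w = 40.7 / 23 = 1.77 kip/in (vertical).
Torsion M = P·e = 40.7 × 8.5 = 345.95 kip·in.
Critical point at (x, y) = (3.913, 6.5) from centroid. f_tx = M·y/J = 3.398 kip/in; f_ty = M·x/J = 2.046 kip/in.
Resultant f_max = √[f_tx² + (f_v + f_ty)²] = √[3.398² + (1.77 + 2.046)²] = 5.109 kip/in.
Capacity per unit length: φr_n = 0.75 × 0.6 × 60 × (0.707 × 0.625) = 11.93 kip/in.
5.109 ≤ 11.93 → adequate.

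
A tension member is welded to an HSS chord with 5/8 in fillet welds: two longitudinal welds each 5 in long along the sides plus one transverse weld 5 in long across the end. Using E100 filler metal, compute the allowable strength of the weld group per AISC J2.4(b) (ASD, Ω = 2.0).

E100XX → F_EXX = 100 ksi.
t_e = 0.707 × 0.625 = 0.4419 in.
R_nwl = 0.6 × 100 × 0.4419 × 10 = 265.1 kips (longitudinal, 2 welds).
R_nwt = 0.6 × 100 × 0.4419 × 5 = 132.6 kips (transverse, base value).
(i) R_nwl + R_nwt = 397.7 kips; (ii) 0.85 R_nwl + 1.5 R_nwt = 424.2 kips.
R_n = max = 424.2 kips [governs: (ii)]; R_n/Ω = 212.1 kips.

R_n/Ω ≈ 212 kips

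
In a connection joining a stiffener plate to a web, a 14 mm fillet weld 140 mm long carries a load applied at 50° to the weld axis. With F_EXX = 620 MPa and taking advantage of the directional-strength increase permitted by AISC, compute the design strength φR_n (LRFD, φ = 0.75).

φR_n ≈ 516 kN

t_e = 0.707 × 14 = 9.898 mm; A_we = 9.898 × 140 = 1386 mm².
Directional factor: 1.0 + 0.5 sin^1.5(50°) = 1.335.
F_nw = 0.6 × 620 × 1.335 = 496.7 MPa.
φR_n = 0.75 × 496.7 × 1386 × 10⁻³ = 516.2 kN.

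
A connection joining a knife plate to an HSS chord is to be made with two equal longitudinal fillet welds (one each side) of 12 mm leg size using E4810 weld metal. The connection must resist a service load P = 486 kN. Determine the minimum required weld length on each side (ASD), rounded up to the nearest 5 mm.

E48XX → F_EXX = 480 MPa.
Throat t_e = 0.707 × 12 = 8.484 mm.
r_n/Ω = (0.6 × 480 × 8.484) / 2.0 = 1222 N/mm = 1.222 kN/mm.
L_req = P / (r_n/Ω) = 486 / 1.222 = 397.8 mm total.
Per side: 397.8 / 2 = 198.9 mm.
Round up → use L = 200 mm on each side.

L = 200 mm on each side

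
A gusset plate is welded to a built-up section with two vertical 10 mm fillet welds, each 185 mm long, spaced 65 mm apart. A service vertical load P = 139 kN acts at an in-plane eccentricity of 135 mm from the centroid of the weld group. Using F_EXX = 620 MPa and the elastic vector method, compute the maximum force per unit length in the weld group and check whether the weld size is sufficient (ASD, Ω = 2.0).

Total weld length L_w = 370 mm. Treat welds as unit-width lines.
Polar moment about centroid: J = 2[d³/12 + d(b/2)²] = 2[185³/12 + 185×32.5²] = 1446000 mm³.
Direct shear f_v = P/L_w = 139×10³ / 370 = 375.7 N/mm (vertical).
Torsion M = P·e = 139×10³ × 135 = 18765000 N·mm.
Critical point at (x, y) = (32.5, 92.5) from centroid. f_tx = M·y/J = 1200 N/mm; f_ty = M·x/J = 421.7 N/mm.
Resultant f_max = √[f_tx² + (f_v + f_ty)²] = √[1200² + (375.7 + 421.7)²] = 1441 N/mm.
Capacity per unit length: r_n/Ω = (1/2.0) × 0.6 × 620 × (0.707 × 10) = 1315 N/mm.
1441 > 1315 → NOT adequate.

f_max ≈ 1440 N/mm; NOT adequate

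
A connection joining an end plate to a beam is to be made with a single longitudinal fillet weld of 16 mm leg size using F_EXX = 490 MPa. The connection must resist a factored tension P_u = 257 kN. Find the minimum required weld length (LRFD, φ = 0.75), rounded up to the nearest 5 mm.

L = 105 mm

Throat t_e = 0.707 × 16 = 11.31 mm.
φr_n = 0.75 × 0.6 × 490 × 11.31 × 10⁻³ = 2.494 kN/mm.
L_req = P_u / φr_n = 257 / 2.494 = 103 mm total.
Round up → use L = 105 mm.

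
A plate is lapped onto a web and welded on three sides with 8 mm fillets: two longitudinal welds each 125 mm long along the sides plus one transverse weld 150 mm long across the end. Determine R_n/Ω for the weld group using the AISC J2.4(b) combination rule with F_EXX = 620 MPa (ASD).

t_e = 0.707 × 8 = 5.656 mm.
R_nwl = 0.6 × 620 × 5.656 × 250 × 10⁻³ = 526 kN (longitudinal, 2 welds).
R_nwt = 0.6 × 620 × 5.656 × 150 × 10⁻³ = 315.6 kN (transverse, base value).
(i) R_nwl + R_nwt = 841.6 kN; (ii) 0.85 R_nwl + 1.5 R_nwt = 920.5 kN.
R_n = max = 920.5 kN [governs: (ii)]; R_n/Ω = 460.3 kN.

R_n/Ω ≈ 460 kN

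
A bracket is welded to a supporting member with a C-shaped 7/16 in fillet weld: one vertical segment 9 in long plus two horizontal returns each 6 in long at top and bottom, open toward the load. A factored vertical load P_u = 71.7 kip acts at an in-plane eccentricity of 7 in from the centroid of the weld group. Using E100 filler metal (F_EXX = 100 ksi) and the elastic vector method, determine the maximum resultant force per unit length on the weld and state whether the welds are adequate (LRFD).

Total weld length L_w = 21 in. Treat welds as unit-width lines.
Centroid: x̄ = 2×6×3 / 21 = 1.714 in from the vertical weld.
Polar moment about centroid: J = I_x + I_y = [9³/12 + 2×6×4.5²] + [9×1.714² + 2(6³/12 + 6×1.286²)] = 386 in³.
Direct shear f_v = P/L_w = 71.7 / 21 = 3.414 kip/in (vertical).
Torsion M = P·e = 71.7 × 7 = 501.9 kip·in.
Critical point at (x, y) = (4.286, 4.5) from centroid. f_tx = M·y/J = 5.851 kip/in; f_ty = M·x/J = 5.572 kip/in.
Resultant f_max = √[f_tx² + (f_v + f_ty)²] = √[5.851² + (3.414 + 5.572)²] = 10.72 kip/in.
Capacity per unit length: φr_n = 0.75 × 0.6 × 100 × (0.707 × 0.4375) = 13.92 kip/in.
10.72 ≤ 13.92 → adequate.

f_max ≈ 10.7 kip/in; adequate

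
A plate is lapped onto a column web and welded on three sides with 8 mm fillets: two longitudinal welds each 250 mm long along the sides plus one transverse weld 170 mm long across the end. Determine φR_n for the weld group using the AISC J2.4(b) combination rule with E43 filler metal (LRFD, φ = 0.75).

φR_n ≈ 744 kN

E43XX → F_EXX = 430 MPa.
t_e = 0.707 × 8 = 5.656 mm.
R_nwl = 0.6 × 430 × 5.656 × 500 × 10⁻³ = 729.6 kN (longitudinal, 2 welds).
R_nwt = 0.6 × 430 × 5.656 × 170 × 10⁻³ = 248.1 kN (transverse, base value).
(i) R_nwl + R_nwt = 977.7 kN; (ii) 0.85 R_nwl + 1.5 R_nwt = 992.3 kN.
R_n = max = 992.3 kN [governs: (ii)]; φR_n = 744.2 kN.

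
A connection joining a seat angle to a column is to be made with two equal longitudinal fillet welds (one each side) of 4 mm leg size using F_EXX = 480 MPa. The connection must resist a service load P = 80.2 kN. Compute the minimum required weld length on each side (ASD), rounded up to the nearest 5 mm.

L = 100 mm on each side

Throat t_e = 0.707 × 4 = 2.828 mm.
r_n/Ω = (0.6 × 480 × 2.828) / 2.0 = 407.2 N/mm = 0.4072 kN/mm.
L_req = P / (r_n/Ω) = 80.2 / 0.4072 = 196.9 mm total.
Per side: 196.9 / 2 = 98.47 mm.
Round up → use L = 100 mm on each side.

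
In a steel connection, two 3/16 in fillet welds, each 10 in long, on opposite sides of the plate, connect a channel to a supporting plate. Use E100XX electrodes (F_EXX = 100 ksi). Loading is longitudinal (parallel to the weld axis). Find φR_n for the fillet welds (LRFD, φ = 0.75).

φR_n ≈ 119 kip

Effective throat t_e = 0.707 × 0.1875 = 0.1326 in.
Total length L = 20 in; A_we = 0.1326 × 20 = 2.651 in².
F_nw = 0.6 F_EXX = 0.6 × 100 = 60 ksi.
φR_n = 0.75 × 60 × 2.651 = 119.3 kip.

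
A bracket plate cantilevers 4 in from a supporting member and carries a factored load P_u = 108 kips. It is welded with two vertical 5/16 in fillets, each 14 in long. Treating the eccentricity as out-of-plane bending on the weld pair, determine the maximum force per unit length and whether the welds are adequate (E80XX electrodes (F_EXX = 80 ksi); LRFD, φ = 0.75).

L_w = 2 × 14 = 28 in; section modulus (unit throat) S = 2 × L²/6 = 65.33 in².
Direct shear f_v = P/L_w = 108/28 = 3.857 kip/in.
Moment M = P × e = 108 × 4 = 432 kip·in; bending f_b = M/S = 6.612 kip/in.
f_max = √(f_v² + f_b²) = √(3.857² + 6.612²) = 7.655 kip/in.
φr_n = 0.75 × 0.6 × 80 × (0.707 × 0.3125) = 7.954 kip/in → adequate.

f_max ≈ 7.66 kip/in; adequate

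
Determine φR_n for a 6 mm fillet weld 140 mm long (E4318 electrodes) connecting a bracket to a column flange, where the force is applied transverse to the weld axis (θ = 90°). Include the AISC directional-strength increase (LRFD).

E43XX → F_EXX = 430 MPa.
t_e = 0.707 × 6 = 4.242 mm; A_we = 4.242 × 140 = 593.9 mm².
Directional factor: 1.0 + 0.5 sin^1.5(90°) = 1.5.
F_nw = 0.6 × 430 × 1.5 = 387 MPa.
φR_n = 0.75 × 387 × 593.9 × 10⁻³ = 172.4 kN.

φR_n ≈ 172 kN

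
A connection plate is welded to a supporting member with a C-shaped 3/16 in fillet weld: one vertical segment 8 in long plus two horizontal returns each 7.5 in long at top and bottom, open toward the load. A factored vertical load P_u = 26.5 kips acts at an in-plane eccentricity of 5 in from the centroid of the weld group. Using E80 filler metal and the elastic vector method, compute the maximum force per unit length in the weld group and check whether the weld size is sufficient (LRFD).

f_max ≈ 2.99 kip/in; adequate

E80XX → F_EXX = 80 ksi.
Total weld length L_w = 23 in. Treat welds as unit-width lines.
Centroid: x̄ = 2×7.5×3.75 / 23 = 2.446 in from the vertical weld.
Polar moment about centroid: J = I_x + I_y = [8³/12 + 2×7.5×4²] + [8×2.446² + 2(7.5³/12 + 7.5×1.304²)] = 426.3 in³.
Direct shear f_v = P/L_w = 26.5 / 23 = 1.152 kip/in (vertical).
Torsion M = P·e = 26.5 × 5 = 132.5 kip·in.
Critical point at (x, y) = (5.054, 4) from centroid. f_tx = M·y/J = 1.243 kip/in; f_ty = M·x/J = 1.571 kip/in.
Resultant f_max = √[f_tx² + (f_v + f_ty)²] = √[1.243² + (1.152 + 1.571)²] = 2.993 kip/in.
Capacity per unit length: φr_n = 0.75 × 0.6 × 80 × (0.707 × 0.1875) = 4.772 kip/in.
2.993 ≤ 4.772 → adequate.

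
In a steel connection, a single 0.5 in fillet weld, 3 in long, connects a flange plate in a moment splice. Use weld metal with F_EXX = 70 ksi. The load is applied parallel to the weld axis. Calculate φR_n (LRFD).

Effective throat t_e = 0.707 × 0.5 = 0.3535 in.
Total length L = 3 in; A_we = 0.3535 × 3 = 1.06 in².
F_nw = 0.6 F_EXX = 0.6 × 70 = 42 ksi.
φR_n = 0.75 × 42 × 1.06 = 33.41 kip.

φR_n ≈ 33.4 kip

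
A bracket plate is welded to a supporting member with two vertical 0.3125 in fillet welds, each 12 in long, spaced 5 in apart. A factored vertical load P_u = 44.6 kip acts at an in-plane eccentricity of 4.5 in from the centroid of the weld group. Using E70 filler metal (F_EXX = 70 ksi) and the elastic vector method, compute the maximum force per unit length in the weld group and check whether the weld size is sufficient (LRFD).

f_max ≈ 4.07 kip/in; adequate

Total weld length L_w = 24 in. Treat welds as unit-width lines.
Polar moment about centroid: J = 2[d³/12 + d(b/2)²] = 2[12³/12 + 12×2.5²] = 438 in³.
Direct shear f_v = P/L_w = 44.6 / 24 = 1.858 kip/in (vertical).
Torsion M = P·e = 44.6 × 4.5 = 200.7 kip·in.
Critical point at (x, y) = (2.5, 6) from centroid. f_tx = M·y/J = 2.749 kip/in; f_ty = M·x/J = 1.146 kip/in.
Resultant f_max = √[f_tx² + (f_v + f_ty)²] = √[2.749² + (1.858 + 1.146)²] = 4.072 kip/in.
Capacity per unit length: φr_n = 0.75 × 0.6 × 70 × (0.707 × 0.3125) = 6.96 kip/in.
4.072 ≤ 6.96 → adequate.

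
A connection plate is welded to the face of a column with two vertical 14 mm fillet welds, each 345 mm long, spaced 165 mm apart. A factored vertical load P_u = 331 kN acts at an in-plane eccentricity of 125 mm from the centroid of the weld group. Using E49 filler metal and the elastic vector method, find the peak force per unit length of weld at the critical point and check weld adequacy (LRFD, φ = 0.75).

E49XX → F_EXX = 490 MPa.
Total weld length L_w = 690 mm. Treat welds as unit-width lines.
Polar moment about centroid: J = 2[d³/12 + d(b/2)²] = 2[345³/12 + 345×82.5²] = 11540000 mm³.
Direct shear f_v = P/L_w = 331×10³ / 690 = 479.7 N/mm (vertical).
Torsion M = P·e = 331×10³ × 125 = 41375000 N·mm.
Critical point at (x, y) = (82.5, 172.5) from centroid. f_tx = M·y/J = 618.5 N/mm; f_ty = M·x/J = 295.8 N/mm.
Resultant f_max = √[f_tx² + (f_v + f_ty)²] = √[618.5² + (479.7 + 295.8)²] = 991.9 N/mm.
Capacity per unit length: φr_n = 0.75 × 0.6 × 490 × (0.707 × 14) = 2183 N/mm.
991.9 ≤ 2183 → adequate.

f_max ≈ 992 N/mm; adequate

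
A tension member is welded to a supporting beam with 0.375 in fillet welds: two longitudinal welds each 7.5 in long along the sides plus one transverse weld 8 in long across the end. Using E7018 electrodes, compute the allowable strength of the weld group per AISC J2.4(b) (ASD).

E70XX → F_EXX = 70 ksi.
t_e = 0.707 × 0.375 = 0.2651 in.
R_nwl = 0.6 × 70 × 0.2651 × 15 = 167 kip (longitudinal, 2 welds).
R_nwt = 0.6 × 70 × 0.2651 × 8 = 89.08 kip (transverse, base value).
(i) R_nwl + R_nwt = 256.1 kip; (ii) 0.85 R_nwl + 1.5 R_nwt = 275.6 kip.
R_n = max = 275.6 kip [governs: (ii)]; R_n/Ω = 137.8 kip.

R_n/Ω ≈ 138 kip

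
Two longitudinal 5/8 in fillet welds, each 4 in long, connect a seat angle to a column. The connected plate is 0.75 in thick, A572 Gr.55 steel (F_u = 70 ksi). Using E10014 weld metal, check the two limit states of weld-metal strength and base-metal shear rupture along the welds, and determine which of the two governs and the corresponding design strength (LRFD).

φR_n ≈ 159 kip (weld metal governs)

E100XX → F_EXX = 100 ksi.
t_e = 0.707 × 0.625 = 0.4419 in; L = 8 in.
Weld metal: φR_n = 0.75 × 0.6 × 100 × 0.4419 × 8 = 159.1 kip.
Base metal (shear rupture): φR_n = 0.75 × 0.6 × 70 × 0.75 × 8 = 189 kip.
Governing: weld metal.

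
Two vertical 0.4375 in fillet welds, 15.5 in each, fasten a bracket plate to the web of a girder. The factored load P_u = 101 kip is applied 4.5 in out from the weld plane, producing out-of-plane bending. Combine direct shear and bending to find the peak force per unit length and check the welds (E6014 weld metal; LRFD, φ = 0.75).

f_max ≈ 6.54 kip/in; adequate

E60XX → F_EXX = 60 ksi.
L_w = 2 × 15.5 = 31 in; section modulus (unit throat) S = 2 × L²/6 = 80.08 in².
Direct shear f_v = P/L_w = 101/31 = 3.258 kip/in.
Moment M = P × e = 101 × 4.5 = 454.5 kip·in; bending f_b = M/S = 5.675 kip/in.
f_max = √(f_v² + f_b²) = √(3.258² + 5.675²) = 6.544 kip/in.
φr_n = 0.75 × 0.6 × 60 × (0.707 × 0.4375) = 8.351 kip/in → adequate.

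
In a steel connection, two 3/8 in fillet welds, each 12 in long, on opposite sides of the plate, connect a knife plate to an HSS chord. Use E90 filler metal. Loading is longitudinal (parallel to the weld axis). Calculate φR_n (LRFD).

E90XX → F_EXX = 90 ksi.
Effective throat t_e = 0.707 × 0.375 = 0.2651 in.
Total length L = 24 in; A_we = 0.2651 × 24 = 6.363 in².
F_nw = 0.6 F_EXX = 0.6 × 90 = 54 ksi.
φR_n = 0.75 × 54 × 6.363 = 257.7 kips.

φR_n ≈ 258 kips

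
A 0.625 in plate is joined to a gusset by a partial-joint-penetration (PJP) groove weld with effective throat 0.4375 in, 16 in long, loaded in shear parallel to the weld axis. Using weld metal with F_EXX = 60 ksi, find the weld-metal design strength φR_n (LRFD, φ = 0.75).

φR_n ≈ 189 kip

Effective throat (given) t_e = 0.4375 in.
A_we = 0.4375 × 16 = 7 in².
F_nw = 0.6 F_EXX = 36 ksi.
φR_n = 0.75 × 36 × 7 = 189 kip.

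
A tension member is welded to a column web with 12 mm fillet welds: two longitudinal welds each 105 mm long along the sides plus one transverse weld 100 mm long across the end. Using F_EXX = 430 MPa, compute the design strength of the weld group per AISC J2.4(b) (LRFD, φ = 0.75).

t_e = 0.707 × 12 = 8.484 mm.
R_nwl = 0.6 × 430 × 8.484 × 210 × 10⁻³ = 459.7 kN (longitudinal, 2 welds).
R_nwt = 0.6 × 430 × 8.484 × 100 × 10⁻³ = 218.9 kN (transverse, base value).
(i) R_nwl + R_nwt = 678.6 kN; (ii) 0.85 R_nwl + 1.5 R_nwt = 719 kN.
R_n = max = 719 kN [governs: (ii)]; φR_n = 539.3 kN.

φR_n ≈ 539 kN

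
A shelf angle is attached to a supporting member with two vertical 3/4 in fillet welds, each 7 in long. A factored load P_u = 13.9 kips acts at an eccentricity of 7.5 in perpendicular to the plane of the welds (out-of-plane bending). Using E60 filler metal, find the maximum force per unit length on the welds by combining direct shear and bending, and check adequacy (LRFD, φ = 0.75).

f_max ≈ 6.46 kip/in; adequate

E60XX → F_EXX = 60 ksi.
L_w = 2 × 7 = 14 in; section modulus (unit throat) S = 2 × L²/6 = 16.33 in².
Direct shear f_v = P/L_w = 13.9/14 = 0.9929 kip/in.
Moment M = P × e = 13.9 × 7.5 = 104.25 kip·in; bending f_b = M/S = 6.383 kip/in.
f_max = √(f_v² + f_b²) = √(0.9929² + 6.383²) = 6.459 kip/in.
φr_n = 0.75 × 0.6 × 60 × (0.707 × 0.75) = 14.32 kip/in → adequate.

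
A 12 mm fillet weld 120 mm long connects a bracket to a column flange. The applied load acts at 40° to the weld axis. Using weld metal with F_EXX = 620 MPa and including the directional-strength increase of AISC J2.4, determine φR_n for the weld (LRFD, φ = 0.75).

φR_n ≈ 357 kN

t_e = 0.707 × 12 = 8.484 mm; A_we = 8.484 × 120 = 1018 mm².
Directional factor: 1.0 + 0.5 sin^1.5(40°) = 1.258.
F_nw = 0.6 × 620 × 1.258 = 467.9 MPa.
φR_n = 0.75 × 467.9 × 1018 × 10⁻³ = 357.2 kN.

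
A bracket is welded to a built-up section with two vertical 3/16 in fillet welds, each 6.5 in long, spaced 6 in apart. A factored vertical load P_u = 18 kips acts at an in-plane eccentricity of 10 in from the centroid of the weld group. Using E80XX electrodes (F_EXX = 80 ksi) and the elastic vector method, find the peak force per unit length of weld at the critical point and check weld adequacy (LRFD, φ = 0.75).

f_max ≈ 5.92 kip/in; NOT adequate

Total weld length L_w = 13 in. Treat welds as unit-width lines.
Polar moment about centroid: J = 2[d³/12 + d(b/2)²] = 2[6.5³/12 + 6.5×3²] = 162.8 in³.
Direct shear f_v = P/L_w = 18 / 13 = 1.385 kip/in (vertical).
Torsion M = P·e = 18 × 10 = 180 kip·in.
Critical point at (x, y) = (3, 3.25) from centroid. f_tx = M·y/J = 3.594 kip/in; f_ty = M·x/J = 3.318 kip/in.
Resultant f_max = √[f_tx² + (f_v + f_ty)²] = √[3.594² + (1.385 + 3.318)²] = 5.918 kip/in.
Capacity per unit length: φr_n = 0.75 × 0.6 × 80 × (0.707 × 0.1875) = 4.772 kip/in.
5.918 > 4.772 → NOT adequate.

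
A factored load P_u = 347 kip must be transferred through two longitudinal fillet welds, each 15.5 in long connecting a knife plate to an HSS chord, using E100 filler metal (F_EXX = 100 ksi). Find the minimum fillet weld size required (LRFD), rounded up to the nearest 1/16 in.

Total weld length L = 31 in.
Required throat t_e = P_u / (φ × 0.6 F_EXX × L) = 347 / (0.75 × 0.6 × 100 × 31) = 0.2487 in.
Required leg w = t_e / 0.707 = 0.3518 in → use 3/8 in.

w = 3/8 in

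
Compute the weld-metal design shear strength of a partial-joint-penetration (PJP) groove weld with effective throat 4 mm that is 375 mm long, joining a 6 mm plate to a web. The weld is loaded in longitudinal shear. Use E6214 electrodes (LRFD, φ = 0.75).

φR_n ≈ 418 kN

E62XX → F_EXX = 620 MPa.
Effective throat (given) t_e = 4 mm.
A_we = 4 × 375 = 1500 mm².
F_nw = 0.6 F_EXX = 372 MPa.
φR_n = 0.75 × 372 × 1500 × 10⁻³ = 418.5 kN.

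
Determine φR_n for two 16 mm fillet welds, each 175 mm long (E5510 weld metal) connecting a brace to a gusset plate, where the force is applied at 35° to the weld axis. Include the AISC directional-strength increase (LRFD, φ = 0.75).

E55XX → F_EXX = 550 MPa.
t_e = 0.707 × 16 = 11.31 mm; A_we = 11.31 × 350 = 3959 mm².
Directional factor: 1.0 + 0.5 sin^1.5(35°) = 1.217.
F_nw = 0.6 × 550 × 1.217 = 401.7 MPa.
φR_n = 0.75 × 401.7 × 3959 × 10⁻³ = 1193 kN.

φR_n ≈ 1190 kN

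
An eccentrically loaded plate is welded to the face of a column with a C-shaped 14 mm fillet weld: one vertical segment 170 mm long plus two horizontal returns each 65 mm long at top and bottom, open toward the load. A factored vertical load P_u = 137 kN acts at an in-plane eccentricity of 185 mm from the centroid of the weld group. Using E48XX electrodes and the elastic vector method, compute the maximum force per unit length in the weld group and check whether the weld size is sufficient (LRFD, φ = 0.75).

f_max ≈ 1980 N/mm; adequate

E48XX → F_EXX = 480 MPa.
Total weld length L_w = 300 mm. Treat welds as unit-width lines.
Centroid: x̄ = 2×65×32.5 / 300 = 14.08 mm from the vertical weld.
Polar moment about centroid: J = I_x + I_y = [170³/12 + 2×65×85²] + [170×14.08² + 2(65³/12 + 65×18.42²)] = 1472000 mm³.
Direct shear f_v = P/L_w = 137×10³ / 300 = 456.7 N/mm (vertical).
Torsion M = P·e = 137×10³ × 185 = 25345000 N·mm.
Critical point at (x, y) = (50.92, 85) from centroid. f_tx = M·y/J = 1463 N/mm; f_ty = M·x/J = 876.5 N/mm.
Resultant f_max = √[f_tx² + (f_v + f_ty)²] = √[1463² + (456.7 + 876.5)²] = 1980 N/mm.
Capacity per unit length: φr_n = 0.75 × 0.6 × 480 × (0.707 × 14) = 2138 N/mm.
1980 ≤ 2138 → adequate.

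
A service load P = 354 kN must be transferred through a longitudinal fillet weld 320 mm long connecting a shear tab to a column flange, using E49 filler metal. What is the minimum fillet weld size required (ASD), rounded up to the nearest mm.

w = 11 mm

E49XX → F_EXX = 490 MPa.
Total weld length L = 320 mm.
Required throat t_e = P × Ω / (0.6 F_EXX × L) = 354 × 2.0 / (0.6 × 490 × 320 × 10⁻³) = 7.526 mm.
Required leg w = t_e / 0.707 = 10.64 mm → use 11 mm.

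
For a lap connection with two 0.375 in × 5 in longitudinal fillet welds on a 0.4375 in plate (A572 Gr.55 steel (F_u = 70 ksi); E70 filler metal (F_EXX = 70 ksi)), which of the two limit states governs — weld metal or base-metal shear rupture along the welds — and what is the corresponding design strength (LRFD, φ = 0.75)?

φR_n ≈ 83.5 kip (weld metal governs)

t_e = 0.707 × 0.375 = 0.2651 in; L = 10 in.
Weld metal: φR_n = 0.75 × 0.6 × 70 × 0.2651 × 10 = 83.51 kip.
Base metal (shear rupture): φR_n = 0.75 × 0.6 × 70 × 0.4375 × 10 = 137.8 kip.
Governing: weld metal.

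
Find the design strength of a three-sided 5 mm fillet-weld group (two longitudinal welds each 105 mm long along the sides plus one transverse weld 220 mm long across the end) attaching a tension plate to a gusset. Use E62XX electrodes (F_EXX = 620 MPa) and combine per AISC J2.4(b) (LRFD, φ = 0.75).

t_e = 0.707 × 5 = 3.535 mm.
R_nwl = 0.6 × 620 × 3.535 × 210 × 10⁻³ = 276.2 kN (longitudinal, 2 welds).
R_nwt = 0.6 × 620 × 3.535 × 220 × 10⁻³ = 289.3 kN (transverse, base value).
(i) R_nwl + R_nwt = 565.5 kN; (ii) 0.85 R_nwl + 1.5 R_nwt = 668.7 kN.
R_n = max = 668.7 kN [governs: (ii)]; φR_n = 501.5 kN.

φR_n ≈ 502 kN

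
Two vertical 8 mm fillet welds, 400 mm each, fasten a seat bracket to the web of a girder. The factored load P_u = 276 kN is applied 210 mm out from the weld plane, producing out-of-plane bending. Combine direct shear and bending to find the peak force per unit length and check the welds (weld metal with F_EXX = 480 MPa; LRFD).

f_max ≈ 1140 N/mm; adequate

L_w = 2 × 400 = 800 mm; section modulus (unit throat) S = 2 × L²/6 = 53330 mm².
Direct shear f_v = P/L_w = 276×10³/800 = 345 N/mm.
Moment M = P × e = 276×10³ × 210 = 57960000 N·mm; bending f_b = M/S = 1087 N/mm.
f_max = √(f_v² + f_b²) = √(345² + 1087²) = 1140 N/mm.
φr_n = 0.75 × 0.6 × 480 × (0.707 × 8) = 1222 N/mm → adequate.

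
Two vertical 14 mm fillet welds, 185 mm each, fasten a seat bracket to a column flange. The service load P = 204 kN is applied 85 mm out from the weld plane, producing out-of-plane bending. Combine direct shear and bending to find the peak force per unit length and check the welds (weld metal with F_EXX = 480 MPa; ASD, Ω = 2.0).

f_max ≈ 1620 N/mm; NOT adequate

L_w = 2 × 185 = 370 mm; section modulus (unit throat) S = 2 × L²/6 = 11410 mm².
Direct shear f_v = P/L_w = 204×10³/370 = 551.4 N/mm.
Moment M = P × e = 204×10³ × 85 = 17340000 N·mm; bending f_b = M/S = 1520 N/mm.
f_max = √(f_v² + f_b²) = √(551.4² + 1520²) = 1617 N/mm.
r_n/Ω = (1/2.0) × 0.6 × 480 × (0.707 × 14) = 1425 N/mm → NOT adequate.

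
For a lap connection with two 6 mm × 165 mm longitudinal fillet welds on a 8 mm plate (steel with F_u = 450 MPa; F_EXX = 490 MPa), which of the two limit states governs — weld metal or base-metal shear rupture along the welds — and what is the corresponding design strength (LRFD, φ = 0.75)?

φR_n ≈ 309 kN (weld metal governs)

t_e = 0.707 × 6 = 4.242 mm; L = 330 mm.
Weld metal: φR_n = 0.75 × 0.6 × 490 × 4.242 × 330 × 10⁻³ = 308.7 kN.
Base metal (shear rupture): φR_n = 0.75 × 0.6 × 450 × 8 × 330 × 10⁻³ = 534.6 kN.
Governing: weld metal.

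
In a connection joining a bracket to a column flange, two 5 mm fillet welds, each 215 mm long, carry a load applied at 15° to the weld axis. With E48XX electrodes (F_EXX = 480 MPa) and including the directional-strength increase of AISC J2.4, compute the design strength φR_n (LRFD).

t_e = 0.707 × 5 = 3.535 mm; A_we = 3.535 × 430 = 1520 mm².
Directional factor: 1.0 + 0.5 sin^1.5(15°) = 1.066.
F_nw = 0.6 × 480 × 1.066 = 307 MPa.
φR_n = 0.75 × 307 × 1520 × 10⁻³ = 349.9 kN.

φR_n ≈ 350 kN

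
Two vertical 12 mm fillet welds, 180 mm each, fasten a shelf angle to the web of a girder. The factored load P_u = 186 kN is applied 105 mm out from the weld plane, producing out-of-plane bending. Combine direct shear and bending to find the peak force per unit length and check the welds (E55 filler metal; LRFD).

E55XX → F_EXX = 550 MPa.
L_w = 2 × 180 = 360 mm; section modulus (unit throat) S = 2 × L²/6 = 10800 mm².
Direct shear f_v = P/L_w = 186×10³/360 = 516.7 N/mm.
Moment M = P × e = 186×10³ × 105 = 19530000 N·mm; bending f_b = M/S = 1808 N/mm.
f_max = √(f_v² + f_b²) = √(516.7² + 1808²) = 1881 N/mm.
φr_n = 0.75 × 0.6 × 550 × (0.707 × 12) = 2100 N/mm → adequate.

f_max ≈ 1880 N/mm; adequate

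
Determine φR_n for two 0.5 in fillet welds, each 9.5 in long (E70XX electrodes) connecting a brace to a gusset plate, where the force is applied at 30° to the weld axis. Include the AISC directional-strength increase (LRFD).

φR_n ≈ 249 kip

E70XX → F_EXX = 70 ksi.
t_e = 0.707 × 0.5 = 0.3535 in; A_we = 0.3535 × 19 = 6.716 in².
Directional factor: 1.0 + 0.5 sin^1.5(30°) = 1.177.
F_nw = 0.6 × 70 × 1.177 = 49.42 ksi.
φR_n = 0.75 × 49.42 × 6.716 = 249 kip.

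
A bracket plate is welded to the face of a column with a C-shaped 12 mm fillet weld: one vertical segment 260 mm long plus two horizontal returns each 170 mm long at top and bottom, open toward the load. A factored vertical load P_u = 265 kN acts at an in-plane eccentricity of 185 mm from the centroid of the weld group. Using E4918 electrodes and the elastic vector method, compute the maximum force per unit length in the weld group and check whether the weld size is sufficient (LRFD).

f_max ≈ 1300 N/mm; adequate

E49XX → F_EXX = 490 MPa.
Total weld length L_w = 600 mm. Treat welds as unit-width lines.
Centroid: x̄ = 2×170×85 / 600 = 48.17 mm from the vertical weld.
Polar moment about centroid: J = I_x + I_y = [260³/12 + 2×170×130²] + [260×48.17² + 2(170³/12 + 170×36.83²)] = 9094000 mm³.
Direct shear f_v = P/L_w = 265×10³ / 600 = 441.7 N/mm (vertical).
Torsion M = P·e = 265×10³ × 185 = 49025000 N·mm.
Critical point at (x, y) = (121.8, 130) from centroid. f_tx = M·y/J = 700.8 N/mm; f_ty = M·x/J = 656.8 N/mm.
Resultant f_max = √[f_tx² + (f_v + f_ty)²] = √[700.8² + (441.7 + 656.8)²] = 1303 N/mm.
Capacity per unit length: φr_n = 0.75 × 0.6 × 490 × (0.707 × 12) = 1871 N/mm.
1303 ≤ 1871 → adequate.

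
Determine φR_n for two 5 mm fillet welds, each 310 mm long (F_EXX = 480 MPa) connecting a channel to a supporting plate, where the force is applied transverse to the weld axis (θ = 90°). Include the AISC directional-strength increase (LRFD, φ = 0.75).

φR_n ≈ 710 kN

t_e = 0.707 × 5 = 3.535 mm; A_we = 3.535 × 620 = 2192 mm².
Directional factor: 1.0 + 0.5 sin^1.5(90°) = 1.5.
F_nw = 0.6 × 480 × 1.5 = 432 MPa.
φR_n = 0.75 × 432 × 2192 × 10⁻³ = 710.1 kN.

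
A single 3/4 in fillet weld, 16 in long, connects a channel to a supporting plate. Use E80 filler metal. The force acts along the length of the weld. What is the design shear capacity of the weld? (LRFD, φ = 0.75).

E80XX → F_EXX = 80 ksi.
Effective throat t_e = 0.707 × 0.75 = 0.5302 in.
Total length L = 16 in; A_we = 0.5302 × 16 = 8.484 in².
F_nw = 0.6 F_EXX = 0.6 × 80 = 48 ksi.
φR_n = 0.75 × 48 × 8.484 = 305.4 kips.

φR_n ≈ 305 kips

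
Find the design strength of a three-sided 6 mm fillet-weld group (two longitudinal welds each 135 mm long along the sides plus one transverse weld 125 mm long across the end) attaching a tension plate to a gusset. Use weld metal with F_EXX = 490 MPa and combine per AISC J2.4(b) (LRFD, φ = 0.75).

φR_n ≈ 390 kN

t_e = 0.707 × 6 = 4.242 mm.
R_nwl = 0.6 × 490 × 4.242 × 270 × 10⁻³ = 336.7 kN (longitudinal, 2 welds).
R_nwt = 0.6 × 490 × 4.242 × 125 × 10⁻³ = 155.9 kN (transverse, base value).
(i) R_nwl + R_nwt = 492.6 kN; (ii) 0.85 R_nwl + 1.5 R_nwt = 520.1 kN.
R_n = max = 520.1 kN [governs: (ii)]; φR_n = 390 kN.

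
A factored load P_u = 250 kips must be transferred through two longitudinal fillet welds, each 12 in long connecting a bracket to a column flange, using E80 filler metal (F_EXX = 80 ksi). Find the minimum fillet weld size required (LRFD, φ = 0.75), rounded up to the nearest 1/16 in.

w = 7/16 in

Total weld length L = 24 in.
Required throat t_e = P_u / (φ × 0.6 F_EXX × L) = 250 / (0.75 × 0.6 × 80 × 24) = 0.2894 in.
Required leg w = t_e / 0.707 = 0.4093 in → use 7/16 in.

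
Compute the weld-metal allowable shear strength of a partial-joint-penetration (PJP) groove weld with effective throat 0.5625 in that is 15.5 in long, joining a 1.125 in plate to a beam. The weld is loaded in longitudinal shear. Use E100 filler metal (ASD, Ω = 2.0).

E100XX → F_EXX = 100 ksi.
Effective throat (given) t_e = 0.5625 in.
A_we = 0.5625 × 15.5 = 8.719 in².
F_nw = 0.6 F_EXX = 60 ksi.
R_n/Ω = (60 × 8.719) / 2.0 = 261.6 kip.

R_n/Ω ≈ 262 kip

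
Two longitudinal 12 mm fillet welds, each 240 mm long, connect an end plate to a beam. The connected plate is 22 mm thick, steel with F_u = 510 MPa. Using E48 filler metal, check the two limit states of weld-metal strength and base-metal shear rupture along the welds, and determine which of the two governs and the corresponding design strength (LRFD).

E48XX → F_EXX = 480 MPa.
t_e = 0.707 × 12 = 8.484 mm; L = 480 mm.
Weld metal: φR_n = 0.75 × 0.6 × 480 × 8.484 × 480 × 10⁻³ = 879.6 kN.
Base metal (shear rupture): φR_n = 0.75 × 0.6 × 510 × 22 × 480 × 10⁻³ = 2424 kN.
Governing: weld metal.

φR_n ≈ 880 kN (weld metal governs)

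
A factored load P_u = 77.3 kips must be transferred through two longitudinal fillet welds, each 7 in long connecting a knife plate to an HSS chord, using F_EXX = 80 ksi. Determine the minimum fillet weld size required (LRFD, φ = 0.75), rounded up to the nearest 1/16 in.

Total weld length L = 14 in.
Required throat t_e = P_u / (φ × 0.6 F_EXX × L) = 77.3 / (0.75 × 0.6 × 80 × 14) = 0.1534 in.
Required leg w = t_e / 0.707 = 0.2169 in → use 1/4 in.

w = 1/4 in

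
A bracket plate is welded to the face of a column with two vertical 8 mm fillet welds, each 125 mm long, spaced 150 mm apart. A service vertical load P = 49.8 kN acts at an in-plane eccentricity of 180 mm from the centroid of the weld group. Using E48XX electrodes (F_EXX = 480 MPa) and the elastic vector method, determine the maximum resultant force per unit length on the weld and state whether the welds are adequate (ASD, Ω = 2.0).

f_max ≈ 671 N/mm; adequate

Total weld length L_w = 250 mm. Treat welds as unit-width lines.
Polar moment about centroid: J = 2[d³/12 + d(b/2)²] = 2[125³/12 + 125×75²] = 1732000 mm³.
Direct shear f_v = P/L_w = 49.8×10³ / 250 = 199.2 N/mm (vertical).
Torsion M = P·e = 49.8×10³ × 180 = 8964000 N·mm.
Critical point at (x, y) = (75, 62.5) from centroid. f_tx = M·y/J = 323.5 N/mm; f_ty = M·x/J = 388.2 N/mm.
Resultant f_max = √[f_tx² + (f_v + f_ty)²] = √[323.5² + (199.2 + 388.2)²] = 670.6 N/mm.
Capacity per unit length: r_n/Ω = (1/2.0) × 0.6 × 480 × (0.707 × 8) = 814.5 N/mm.
670.6 ≤ 814.5 → adequate.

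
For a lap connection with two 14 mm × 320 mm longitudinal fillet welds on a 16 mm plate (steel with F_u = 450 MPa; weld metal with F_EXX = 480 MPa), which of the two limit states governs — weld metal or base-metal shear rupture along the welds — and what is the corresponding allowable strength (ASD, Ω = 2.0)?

R_n/Ω ≈ 912 kN (weld metal governs)

t_e = 0.707 × 14 = 9.898 mm; L = 640 mm.
Weld metal: R_n/Ω = (1/2.0) × 0.6 × 480 × 9.898 × 640 × 10⁻³ = 912.2 kN.
Base metal (shear rupture): R_n/Ω = (1/2.0) × 0.6 × 450 × 16 × 640 × 10⁻³ = 1382 kN.
Governing: weld metal.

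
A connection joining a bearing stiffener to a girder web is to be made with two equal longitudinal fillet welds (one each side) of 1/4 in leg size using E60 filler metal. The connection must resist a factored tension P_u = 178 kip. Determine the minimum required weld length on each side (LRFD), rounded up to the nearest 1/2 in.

E60XX → F_EXX = 60 ksi.
Throat t_e = 0.707 × 0.25 = 0.1767 in.
φr_n = 0.75 × 0.6 × 60 × 0.1767 = 4.772 kip/in.
L_req = P_u / φr_n = 178 / 4.772 = 37.3 in total.
Per side: 37.3 / 2 = 18.65 in.
Round up → use L = 19 in on each side.

L = 19 in on each side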